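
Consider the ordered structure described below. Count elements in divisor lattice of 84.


Divisors of 84: [1, 2, 3, 4, 6, 7, 12, 14, 21, 28, 42, 84]
Count: 12


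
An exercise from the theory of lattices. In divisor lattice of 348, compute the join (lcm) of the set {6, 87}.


In a divisor lattice, join = lcm (least common multiple).
Compute lcm iteratively: start with first element, then lcm(current, next).
Elements: [6, 87]
lcm(6,87) = 174
Final lcm = 174


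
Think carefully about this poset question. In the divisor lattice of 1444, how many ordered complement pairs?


Complement pair (a,b): a meet b = bottom, a join b = top.
Here: gcd(a,b)=1 and lcm(a,b)=1444, i.e. a*b=1444 with a,b coprime.
Pairs found: (1,1444), (4,361), (361,4), (1444,1)
Total ordered pairs: 4


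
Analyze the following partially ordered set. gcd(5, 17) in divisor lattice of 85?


Meet=gcd.
gcd(5,17)=1


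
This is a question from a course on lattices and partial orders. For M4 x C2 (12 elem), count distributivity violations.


Distributive law: a ^ (b v c) = (a ^ b) v (a ^ c).
Check all 12^3 = 1728 ordered triples (a,b,c).
  e.g. a=(a1,0), b=(a2,0), c=(a3,0): lhs=(a1,0) != rhs=(0,0)
  e.g. a=(a1,0), b=(a2,0), c=(a3,1): lhs=(a1,0) != rhs=(0,0)
Total violating triples: 192


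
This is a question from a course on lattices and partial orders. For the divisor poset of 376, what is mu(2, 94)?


In a divisor lattice, mu(a,b) = mu(b/a) where mu is the classical Mobius function.
b/a = 94/2 = 47
Prime factorization of 47: primes [47]
47 is squarefree with 1 prime factor(s), so mu(47) = (-1)^1 = -1


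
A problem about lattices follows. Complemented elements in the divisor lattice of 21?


An element a is complemented if some b has a meet b = bottom, a join b = top.
a is complemented iff gcd(a, n/a)=1, i.e. a is a unitary divisor of 21.
Complemented elements: 1, 3, 7, 21
Count: 4


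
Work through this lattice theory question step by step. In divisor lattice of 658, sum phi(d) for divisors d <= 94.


Divisors of 658 up to 94: [1, 2, 7, 14, 47, 94]
phi values: [1, 1, 6, 6, 46, 46]
Sum = 106


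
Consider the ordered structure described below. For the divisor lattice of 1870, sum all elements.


sigma(n) = sum of divisors.
Divisors of 1870: [1, 2, 5, 10, 11, 17, 22, 34, 55, 85, 110, 170, 187, 374, 935, 1870]
Sum = 3888


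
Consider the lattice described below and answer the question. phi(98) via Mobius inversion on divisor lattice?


phi(n) = n * prod_{p|n} (1 - 1/p).
Prime divisors of 98: [2, 7]
phi(98) = 98 * (1 - 1/2) * (1 - 1/7)
phi(98) = 42


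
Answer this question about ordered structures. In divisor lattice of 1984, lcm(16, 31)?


Join=lcm.
gcd(16,31)=1
lcm=496


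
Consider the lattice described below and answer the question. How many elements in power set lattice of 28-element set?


Power set = 2^n.
2^28 = 268435456


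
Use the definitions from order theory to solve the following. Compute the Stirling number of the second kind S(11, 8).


S(n,k) = k*S(n-1,k) + S(n-1,k-1).
S(10,8) = 750, S(10,7) = 5880
S(11,8) = 8*750 + 5880 = 6000 + 5880
S(11,8) = 11880


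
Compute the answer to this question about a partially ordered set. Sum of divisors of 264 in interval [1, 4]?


Interval [1,4] in divisors of 264: [1, 2, 4]
Sum = 7


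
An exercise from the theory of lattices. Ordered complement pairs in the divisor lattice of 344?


Complement pair (a,b): a meet b = bottom, a join b = top.
Here: gcd(a,b)=1 and lcm(a,b)=344, i.e. a*b=344 with a,b coprime.
Pairs found: (1,344), (8,43), (43,8), (344,1)
Total ordered pairs: 4


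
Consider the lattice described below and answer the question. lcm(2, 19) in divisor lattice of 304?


Join=lcm.
gcd(2,19)=1
lcm=38


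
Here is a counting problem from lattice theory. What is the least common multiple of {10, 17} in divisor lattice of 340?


In a divisor lattice, join = lcm (least common multiple).
Compute lcm iteratively: start with first element, then lcm(current, next).
Elements: [10, 17]
lcm(10,17) = 170
Final lcm = 170


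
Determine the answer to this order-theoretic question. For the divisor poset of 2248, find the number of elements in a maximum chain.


A chain is a totally ordered subset; we count the number of elements in a maximum chain.
Compute, for each element x, the size of the longest chain ending at x:
  1: 1
  2: 2
  281: 2
  4: 3
  8: 4
  562: 3
  ...
A maximum chain: 1 < 2 < 4 < 8 < 2248
Number of elements in the longest chain: 5


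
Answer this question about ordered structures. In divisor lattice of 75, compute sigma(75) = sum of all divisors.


sigma(n) = sum of divisors.
Divisors of 75: [1, 3, 5, 15, 25, 75]
Sum = 124


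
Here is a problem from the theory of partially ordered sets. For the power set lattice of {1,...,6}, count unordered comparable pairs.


A comparable pair {a,b} has a < b or b < a in the order.
Count unordered pairs where one element is strictly below the other.
Examples: {{},{1}}, {{},{2}}, {{},{3}}, {{},{4}}, ...
Total comparable pairs: 665


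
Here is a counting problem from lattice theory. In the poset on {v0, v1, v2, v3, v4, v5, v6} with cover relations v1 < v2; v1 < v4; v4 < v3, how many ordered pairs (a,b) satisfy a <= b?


The order relation is {(a,b) : a <= b}, reflexive so it includes (a,a).
Examples: (v0,v0), (v1,v1), (v1,v2), (v1,v3), (v1,v4), ...
Total ordered pairs: 11


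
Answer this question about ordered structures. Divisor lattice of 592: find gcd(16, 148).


In a divisor lattice, meet = gcd (greatest common divisor).
By Euclidean algorithm or factoring: gcd(16,148) = 4


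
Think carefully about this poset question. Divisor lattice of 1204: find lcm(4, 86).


In a divisor lattice, join = lcm (least common multiple).
gcd(4,86) = 2
lcm(4,86) = 4*86/gcd = 344/2 = 172


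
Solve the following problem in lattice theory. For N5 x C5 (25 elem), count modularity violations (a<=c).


Modular law: if a <= c then a v (b ^ c) = (a v b) ^ c.
Check all triples (a,b,c) with a <= c among 25 elements.
  e.g. a=(a,0), b=(c,0), c=(b,0): lhs=(a,0) != rhs=(b,0)
  e.g. a=(a,0), b=(c,1), c=(b,0): lhs=(a,0) != rhs=(b,0)
Total violating triples: 75


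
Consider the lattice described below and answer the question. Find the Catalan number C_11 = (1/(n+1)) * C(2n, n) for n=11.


C(n) = C(2n, n) / (n+1).
C(22, 11) = 705432
C(11) = 705432 / 12 = 58786


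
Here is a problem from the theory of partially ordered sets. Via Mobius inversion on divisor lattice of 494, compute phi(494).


phi(n) = n * prod_{p|n} (1 - 1/p).
Prime divisors of 494: [2, 13, 19]
phi(494) = 494 * (1 - 1/2) * (1 - 1/13) * (1 - 1/19)
phi(494) = 216


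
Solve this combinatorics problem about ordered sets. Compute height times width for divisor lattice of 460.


Height = length of longest chain minus 1; width = size of largest antichain.
A maximum chain: 1 | 23 | 115 | 230 | 460  (height 4).
A maximum antichain: {4, 10, 46, 115}  (width 4).
Product = 4 * 4 = 16


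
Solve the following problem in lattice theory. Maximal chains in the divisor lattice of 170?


A maximal chain goes from the minimum element to a maximal element via cover relations.
Counting all min-to-max paths in the cover graph.
Total maximal chains: 6


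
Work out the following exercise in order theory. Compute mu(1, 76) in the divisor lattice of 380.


In a divisor lattice, mu(a,b) = mu(b/a) where mu is the classical Mobius function.
b/a = 76/1 = 76
Prime factorization of 76: primes [2, 19]
76 is not squarefree, so mu(76) = 0


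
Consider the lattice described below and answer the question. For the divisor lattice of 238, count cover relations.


A cover relation a -< b holds when a < b with no c strictly between.
Cover relations:
  1 -< 2
  1 -< 7
  1 -< 17
  2 -< 14
  2 -< 34
  7 -< 14
  7 -< 119
  14 -< 238
  ...4 more
Total: 12


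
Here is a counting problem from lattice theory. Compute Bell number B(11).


B(n) = number of set partitions of an n-element set.
B(n) satisfies the recurrence: B(n+1) = sum_k C(n,k)*B(k).
B(11) = 678570


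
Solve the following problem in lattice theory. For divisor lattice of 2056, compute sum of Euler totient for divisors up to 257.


Divisors of 2056 up to 257: [1, 2, 4, 8, 257]
phi values: [1, 1, 2, 4, 256]
Sum = 264


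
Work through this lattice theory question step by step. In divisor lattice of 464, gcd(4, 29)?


Meet=gcd.
gcd(4,29)=1


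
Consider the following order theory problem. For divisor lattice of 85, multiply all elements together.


Divisors of 85: [1, 5, 17, 85]
Product = n^(d(n)/2) = 85^(4/2)
Product = 7225


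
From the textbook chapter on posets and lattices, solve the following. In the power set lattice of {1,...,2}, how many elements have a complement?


An element a is complemented if some b has a meet b = bottom, a join b = top.
every subset A has complement S\A, so all elements are complemented.
Complemented elements: {}, {1}, {2}, {1,2}
Count: 4


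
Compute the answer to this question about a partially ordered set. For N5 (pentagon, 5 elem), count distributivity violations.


Distributive law: a ^ (b v c) = (a ^ b) v (a ^ c).
Check all 5^3 = 125 ordered triples (a,b,c).
  e.g. a=b, b=a, c=c: lhs=b != rhs=a
  e.g. a=b, b=c, c=a: lhs=b != rhs=a
Total violating triples: 2


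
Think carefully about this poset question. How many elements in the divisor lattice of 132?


Divisors of 132: [1, 2, 3, 4, 6, 11, 12, 22, 33, 44, 66, 132]
Count: 12


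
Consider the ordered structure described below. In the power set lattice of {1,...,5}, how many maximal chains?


A maximal chain goes from the minimum element to a maximal element via cover relations.
Counting all min-to-max paths in the cover graph.
Total maximal chains: 120


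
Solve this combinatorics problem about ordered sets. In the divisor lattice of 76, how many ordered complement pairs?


Complement pair (a,b): a meet b = bottom, a join b = top.
Here: gcd(a,b)=1 and lcm(a,b)=76, i.e. a*b=76 with a,b coprime.
Pairs found: (1,76), (4,19), (19,4), (76,1)
Total ordered pairs: 4


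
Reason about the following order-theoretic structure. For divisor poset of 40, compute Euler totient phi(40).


phi(n) = n * prod_{p|n} (1 - 1/p).
Prime divisors of 40: [2, 5]
phi(40) = 40 * (1 - 1/2) * (1 - 1/5)
phi(40) = 16


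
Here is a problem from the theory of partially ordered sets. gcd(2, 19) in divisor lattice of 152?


Meet=gcd.
gcd(2,19)=1


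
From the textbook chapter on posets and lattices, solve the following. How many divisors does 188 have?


Divisors of 188: [1, 2, 4, 47, 94, 188]
Count: 6


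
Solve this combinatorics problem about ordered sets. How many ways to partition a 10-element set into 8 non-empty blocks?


S(n,k) = k*S(n-1,k) + S(n-1,k-1).
S(9,8) = 36, S(9,7) = 462
S(10,8) = 8*36 + 462 = 288 + 462
S(10,8) = 750


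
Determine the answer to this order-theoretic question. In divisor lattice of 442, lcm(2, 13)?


Join=lcm.
gcd(2,13)=1
lcm=26


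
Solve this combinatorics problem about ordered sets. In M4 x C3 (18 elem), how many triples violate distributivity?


Distributive law: a ^ (b v c) = (a ^ b) v (a ^ c).
Check all 18^3 = 5832 ordered triples (a,b,c).
  e.g. a=(a1,0), b=(a2,0), c=(a3,0): lhs=(a1,0) != rhs=(0,0)
  e.g. a=(a1,0), b=(a2,0), c=(a3,1): lhs=(a1,0) != rhs=(0,0)
Total violating triples: 648


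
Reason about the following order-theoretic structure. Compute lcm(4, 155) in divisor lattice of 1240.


In a divisor lattice, join = lcm (least common multiple).
gcd(4,155) = 1
lcm(4,155) = 4*155/gcd = 620/1 = 620


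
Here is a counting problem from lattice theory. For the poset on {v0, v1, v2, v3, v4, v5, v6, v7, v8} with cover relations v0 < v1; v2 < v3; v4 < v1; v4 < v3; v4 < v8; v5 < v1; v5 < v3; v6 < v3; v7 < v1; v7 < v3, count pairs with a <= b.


The order relation is {(a,b) : a <= b}, reflexive so it includes (a,a).
Examples: (v0,v0), (v0,v1), (v1,v1), (v2,v2), (v2,v3), ...
Total ordered pairs: 19


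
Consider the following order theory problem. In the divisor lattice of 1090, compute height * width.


Height = length of longest chain minus 1; width = size of largest antichain.
A maximum chain: 1 | 109 | 545 | 1090  (height 3).
A maximum antichain: {2, 5, 109}  (width 3).
Product = 3 * 3 = 9


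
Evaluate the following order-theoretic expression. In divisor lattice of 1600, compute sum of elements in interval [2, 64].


Interval [2,64] in divisors of 1600: [2, 4, 8, 16, 32, 64]
Sum = 126


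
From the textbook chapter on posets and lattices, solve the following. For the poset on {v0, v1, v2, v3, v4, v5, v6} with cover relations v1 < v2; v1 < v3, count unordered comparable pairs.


A comparable pair {a,b} has a < b or b < a in the order.
Count unordered pairs where one element is strictly below the other.
Examples: {v1,v2}, {v1,v3}
Total comparable pairs: 2


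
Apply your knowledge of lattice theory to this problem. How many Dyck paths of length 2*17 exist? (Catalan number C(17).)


C(n) = C(2n, n) / (n+1).
C(34, 17) = 2333606220
C(17) = 2333606220 / 18 = 129644790


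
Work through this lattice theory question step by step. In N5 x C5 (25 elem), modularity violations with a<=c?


Modular law: if a <= c then a v (b ^ c) = (a v b) ^ c.
Check all triples (a,b,c) with a <= c among 25 elements.
  e.g. a=(a,0), b=(c,0), c=(b,0): lhs=(a,0) != rhs=(b,0)
  e.g. a=(a,0), b=(c,1), c=(b,0): lhs=(a,0) != rhs=(b,0)
Total violating triples: 75


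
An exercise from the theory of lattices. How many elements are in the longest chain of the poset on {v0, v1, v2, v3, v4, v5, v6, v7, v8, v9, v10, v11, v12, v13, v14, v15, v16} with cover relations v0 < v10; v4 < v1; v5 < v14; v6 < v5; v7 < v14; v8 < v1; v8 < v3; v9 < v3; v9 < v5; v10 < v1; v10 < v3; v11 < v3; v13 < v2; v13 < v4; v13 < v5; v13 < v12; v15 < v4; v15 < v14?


A chain is a totally ordered subset; we count the number of elements in a maximum chain.
Compute, for each element x, the size of the longest chain ending at x:
  v0: 1
  v6: 1
  v7: 1
  v8: 1
  v9: 1
  v11: 1
  ...
A maximum chain: v13 < v4 < v1
Number of elements in the longest chain: 3


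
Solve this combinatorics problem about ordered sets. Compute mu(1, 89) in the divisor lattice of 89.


In a divisor lattice, mu(a,b) = mu(b/a) where mu is the classical Mobius function.
b/a = 89/1 = 89
Prime factorization of 89: primes [89]
89 is squarefree with 1 prime factor(s), so mu(89) = (-1)^1 = -1


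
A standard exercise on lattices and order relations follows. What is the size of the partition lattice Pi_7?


B(n) = number of set partitions of an n-element set.
B(n) satisfies the recurrence: B(n+1) = sum_k C(n,k)*B(k).
B(7) = 877


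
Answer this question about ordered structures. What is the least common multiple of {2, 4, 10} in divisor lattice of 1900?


In a divisor lattice, join = lcm (least common multiple).
Compute lcm iteratively: start with first element, then lcm(current, next).
Elements: [2, 4, 10]
lcm(2,4) = 4
lcm(4,10) = 20
Final lcm = 20


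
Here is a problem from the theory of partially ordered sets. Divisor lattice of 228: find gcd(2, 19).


In a divisor lattice, meet = gcd (greatest common divisor).
By Euclidean algorithm or factoring: gcd(2,19) = 1


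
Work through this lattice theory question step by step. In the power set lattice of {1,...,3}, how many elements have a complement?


An element a is complemented if some b has a meet b = bottom, a join b = top.
every subset A has complement S\A, so all elements are complemented.
Complemented elements: {}, {1}, {2}, {3}, {1,2}, {1,3}, ... (2 more)
Count: 8


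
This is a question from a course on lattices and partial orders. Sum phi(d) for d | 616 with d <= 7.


Divisors of 616 up to 7: [1, 2, 4, 7]
phi values: [1, 1, 2, 6]
Sum = 10


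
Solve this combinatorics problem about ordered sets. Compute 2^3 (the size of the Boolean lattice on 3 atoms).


Power set = 2^n.
2^3 = 8


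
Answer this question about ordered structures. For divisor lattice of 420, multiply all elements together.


Divisors of 420: [1, 2, 3, 4, 5, 6, 7, 10, 12, 14, 15, 20, 21, 28, 30, 35, 42, 60, 70, 84, 105, 140, 210, 420]
Product = n^(d(n)/2) = 420^(24/2)
Product = 30129469486639681536000000000000


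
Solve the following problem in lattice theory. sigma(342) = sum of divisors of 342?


sigma(n) = sum of divisors.
Divisors of 342: [1, 2, 3, 6, 9, 18, 19, 38, 57, 114, 171, 342]
Sum = 780


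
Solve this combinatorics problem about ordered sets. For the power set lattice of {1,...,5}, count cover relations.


A cover relation a -< b holds when a < b with no c strictly between.
Cover relations:
  {} -< {1}
  {} -< {2}
  {} -< {3}
  {} -< {4}
  {} -< {5}
  {1} -< {1,2}
  {1} -< {1,3}
  {1} -< {1,4}
  ...72 more
Total: 80


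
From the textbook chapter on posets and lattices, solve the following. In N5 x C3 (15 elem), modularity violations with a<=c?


Modular law: if a <= c then a v (b ^ c) = (a v b) ^ c.
Check all triples (a,b,c) with a <= c among 15 elements.
  e.g. a=(a,0), b=(c,0), c=(b,0): lhs=(a,0) != rhs=(b,0)
  e.g. a=(a,0), b=(c,1), c=(b,0): lhs=(a,0) != rhs=(b,0)
Total violating triples: 18


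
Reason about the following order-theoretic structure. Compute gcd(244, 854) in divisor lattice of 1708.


In a divisor lattice, meet = gcd (greatest common divisor).
By Euclidean algorithm or factoring: gcd(244,854) = 122


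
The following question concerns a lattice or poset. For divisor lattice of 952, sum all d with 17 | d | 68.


Interval [17,68] in divisors of 952: [17, 34, 68]
Sum = 119


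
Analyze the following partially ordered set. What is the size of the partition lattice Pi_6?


B(n) = number of set partitions of an n-element set.
B(n) satisfies the recurrence: B(n+1) = sum_k C(n,k)*B(k).
B(6) = 203


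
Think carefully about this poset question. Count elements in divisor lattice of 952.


Divisors of 952: [1, 2, 4, 7, 8, 14, 17, 28, 34, 56, 68, 119, 136, 238, 476, 952]
Count: 16


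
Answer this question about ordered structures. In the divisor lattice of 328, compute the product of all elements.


Divisors of 328: [1, 2, 4, 8, 41, 82, 164, 328]
Product = n^(d(n)/2) = 328^(8/2)
Product = 11574317056


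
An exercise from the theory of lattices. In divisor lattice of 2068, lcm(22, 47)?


Join=lcm.
gcd(22,47)=1
lcm=1034


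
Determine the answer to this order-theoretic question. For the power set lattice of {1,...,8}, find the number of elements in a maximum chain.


A chain is a totally ordered subset; we count the number of elements in a maximum chain.
Compute, for each element x, the size of the longest chain ending at x:
  {}: 1
  {1}: 2
  {2}: 2
  {3}: 2
  {4}: 2
  {5}: 2
  ...
A maximum chain: {} < {1} < {1,2} < {1,2,3} < {1,2,3,4} < {1,2,3,4,5} < {1,2,3,4,5,6} < {1,2,3,4,5,6,7} < {1,2,3,4,5,6,7,8}
Number of elements in the longest chain: 9


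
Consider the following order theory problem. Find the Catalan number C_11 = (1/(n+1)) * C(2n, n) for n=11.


C(n) = C(2n, n) / (n+1).
C(22, 11) = 705432
C(11) = 705432 / 12 = 58786


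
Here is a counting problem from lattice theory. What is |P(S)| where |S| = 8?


Power set = 2^n.
2^8 = 256


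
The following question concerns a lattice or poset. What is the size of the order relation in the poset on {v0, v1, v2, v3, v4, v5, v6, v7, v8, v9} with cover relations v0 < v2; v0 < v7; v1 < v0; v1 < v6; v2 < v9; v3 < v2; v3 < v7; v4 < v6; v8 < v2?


The order relation is {(a,b) : a <= b}, reflexive so it includes (a,a).
Examples: (v0,v0), (v0,v2), (v0,v7), (v0,v9), (v1,v0), ...
Total ordered pairs: 25


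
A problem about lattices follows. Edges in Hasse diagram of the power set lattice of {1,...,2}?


A cover relation a -< b holds when a < b with no c strictly between.
Cover relations:
  {} -< {1}
  {} -< {2}
  {1} -< {1,2}
  {2} -< {1,2}
Total: 4


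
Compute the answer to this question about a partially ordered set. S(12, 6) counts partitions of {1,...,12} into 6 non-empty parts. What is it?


S(n,k) = k*S(n-1,k) + S(n-1,k-1).
S(11,6) = 179487, S(11,5) = 246730
S(12,6) = 6*179487 + 246730 = 1076922 + 246730
S(12,6) = 1323652


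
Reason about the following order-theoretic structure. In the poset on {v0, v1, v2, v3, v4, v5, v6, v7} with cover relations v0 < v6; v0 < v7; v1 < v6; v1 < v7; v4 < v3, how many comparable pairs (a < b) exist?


A comparable pair {a,b} has a < b or b < a in the order.
Count unordered pairs where one element is strictly below the other.
Examples: {v0,v6}, {v0,v7}, {v1,v6}, {v1,v7}, ...
Total comparable pairs: 5


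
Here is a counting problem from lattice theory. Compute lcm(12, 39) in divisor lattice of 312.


In a divisor lattice, join = lcm (least common multiple).
gcd(12,39) = 3
lcm(12,39) = 12*39/gcd = 468/3 = 156


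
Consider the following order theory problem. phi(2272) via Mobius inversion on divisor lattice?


phi(n) = n * prod_{p|n} (1 - 1/p).
Prime divisors of 2272: [2, 71]
phi(2272) = 2272 * (1 - 1/2) * (1 - 1/71)
phi(2272) = 1120


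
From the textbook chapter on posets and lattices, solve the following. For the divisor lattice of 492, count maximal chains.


A maximal chain goes from the minimum element to a maximal element via cover relations.
Counting all min-to-max paths in the cover graph.
Total maximal chains: 12


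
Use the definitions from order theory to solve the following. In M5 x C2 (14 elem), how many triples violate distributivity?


Distributive law: a ^ (b v c) = (a ^ b) v (a ^ c).
Check all 14^3 = 2744 ordered triples (a,b,c).
  e.g. a=(a1,0), b=(a2,0), c=(a3,0): lhs=(a1,0) != rhs=(0,0)
  e.g. a=(a1,0), b=(a2,0), c=(a3,1): lhs=(a1,0) != rhs=(0,0)
Total violating triples: 480


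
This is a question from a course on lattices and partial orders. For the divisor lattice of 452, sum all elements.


sigma(n) = sum of divisors.
Divisors of 452: [1, 2, 4, 113, 226, 452]
Sum = 798


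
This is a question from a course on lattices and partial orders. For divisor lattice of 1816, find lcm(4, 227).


In a divisor lattice, join = lcm (least common multiple).
Compute lcm iteratively: start with first element, then lcm(current, next).
Elements: [4, 227]
lcm(4,227) = 908
Final lcm = 908


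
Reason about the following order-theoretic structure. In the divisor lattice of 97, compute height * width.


Height = length of longest chain minus 1; width = size of largest antichain.
A maximum chain: 1 | 97  (height 1).
A maximum antichain: {1}  (width 1).
Product = 1 * 1 = 1


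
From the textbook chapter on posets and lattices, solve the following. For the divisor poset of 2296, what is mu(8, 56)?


In a divisor lattice, mu(a,b) = mu(b/a) where mu is the classical Mobius function.
b/a = 56/8 = 7
Prime factorization of 7: primes [7]
7 is squarefree with 1 prime factor(s), so mu(7) = (-1)^1 = -1


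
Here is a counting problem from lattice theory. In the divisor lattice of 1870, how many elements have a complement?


An element a is complemented if some b has a meet b = bottom, a join b = top.
a is complemented iff gcd(a, n/a)=1, i.e. a is a unitary divisor of 1870.
Complemented elements: 1, 2, 5, 10, 11, 17, ... (10 more)
Count: 16


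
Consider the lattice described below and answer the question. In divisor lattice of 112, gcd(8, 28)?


Meet=gcd.
gcd(8,28)=4


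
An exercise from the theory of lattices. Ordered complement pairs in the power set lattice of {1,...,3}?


Complement pair (a,b): a meet b = bottom, a join b = top.
Here: A intersect B = {} and A union B = {1,...,3}.
Pairs found: ({},{1,2,3}), ({1},{2,3}), ({2},{1,3}), ({3},{1,2}), ... (4 more)
Total ordered pairs: 8


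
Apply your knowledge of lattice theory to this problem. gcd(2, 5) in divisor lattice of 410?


Meet=gcd.
gcd(2,5)=1


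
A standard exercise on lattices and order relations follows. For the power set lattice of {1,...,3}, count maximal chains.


A maximal chain goes from the minimum element to a maximal element via cover relations.
Counting all min-to-max paths in the cover graph.
Total maximal chains: 6


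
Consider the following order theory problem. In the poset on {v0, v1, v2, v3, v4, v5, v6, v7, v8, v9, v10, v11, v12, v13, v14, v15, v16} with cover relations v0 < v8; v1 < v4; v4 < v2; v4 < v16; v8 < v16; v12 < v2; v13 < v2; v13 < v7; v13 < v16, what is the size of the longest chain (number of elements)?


A chain is a totally ordered subset; we count the number of elements in a maximum chain.
Compute, for each element x, the size of the longest chain ending at x:
  v0: 1
  v1: 1
  v3: 1
  v5: 1
  v6: 1
  v9: 1
  ...
A maximum chain: v1 < v4 < v2
Number of elements in the longest chain: 3


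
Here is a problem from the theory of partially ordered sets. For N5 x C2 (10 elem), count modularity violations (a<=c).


Modular law: if a <= c then a v (b ^ c) = (a v b) ^ c.
Check all triples (a,b,c) with a <= c among 10 elements.
  e.g. a=(a,0), b=(c,0), c=(b,0): lhs=(a,0) != rhs=(b,0)
  e.g. a=(a,0), b=(c,1), c=(b,0): lhs=(a,0) != rhs=(b,0)
Total violating triples: 6


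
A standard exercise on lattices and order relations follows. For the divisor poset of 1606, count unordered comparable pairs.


A comparable pair {a,b} has a < b or b < a in the order.
Count unordered pairs where one element is strictly below the other.
Examples: {1,2}, {1,11}, {1,22}, {1,73}, ...
Total comparable pairs: 19


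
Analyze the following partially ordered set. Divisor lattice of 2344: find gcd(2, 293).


In a divisor lattice, meet = gcd (greatest common divisor).
By Euclidean algorithm or factoring: gcd(2,293) = 1


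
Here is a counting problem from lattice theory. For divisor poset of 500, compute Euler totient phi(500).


phi(n) = n * prod_{p|n} (1 - 1/p).
Prime divisors of 500: [2, 5]
phi(500) = 500 * (1 - 1/2) * (1 - 1/5)
phi(500) = 200


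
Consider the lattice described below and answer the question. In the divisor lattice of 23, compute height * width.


Height = length of longest chain minus 1; width = size of largest antichain.
A maximum chain: 1 | 23  (height 1).
A maximum antichain: {1}  (width 1).
Product = 1 * 1 = 1


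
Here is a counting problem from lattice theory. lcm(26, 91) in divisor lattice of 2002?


Join=lcm.
gcd(26,91)=13
lcm=182


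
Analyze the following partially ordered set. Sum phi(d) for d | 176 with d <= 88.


Divisors of 176 up to 88: [1, 2, 4, 8, 11, 16, 22, 44, 88]
phi values: [1, 1, 2, 4, 10, 8, 10, 20, 40]
Sum = 96


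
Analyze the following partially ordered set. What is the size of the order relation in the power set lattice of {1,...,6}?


The order relation is {(a,b) : a <= b}, reflexive so it includes (a,a).
Examples: ({},{}), ({},{1,2}), ({},{1,2,3}), ({},{1,2,3,4}), ({},{1,2,3,4,5}), ...
Total ordered pairs: 729


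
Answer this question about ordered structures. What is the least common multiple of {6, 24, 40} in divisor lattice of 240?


In a divisor lattice, join = lcm (least common multiple).
Compute lcm iteratively: start with first element, then lcm(current, next).
Elements: [6, 24, 40]
lcm(6,24) = 24
lcm(24,40) = 120
Final lcm = 120


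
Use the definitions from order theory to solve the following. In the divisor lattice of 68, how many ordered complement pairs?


Complement pair (a,b): a meet b = bottom, a join b = top.
Here: gcd(a,b)=1 and lcm(a,b)=68, i.e. a*b=68 with a,b coprime.
Pairs found: (1,68), (4,17), (17,4), (68,1)
Total ordered pairs: 4


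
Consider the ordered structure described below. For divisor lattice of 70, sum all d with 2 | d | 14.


Interval [2,14] in divisors of 70: [2, 14]
Sum = 16


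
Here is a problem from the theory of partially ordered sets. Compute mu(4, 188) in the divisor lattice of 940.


In a divisor lattice, mu(a,b) = mu(b/a) where mu is the classical Mobius function.
b/a = 188/4 = 47
Prime factorization of 47: primes [47]
47 is squarefree with 1 prime factor(s), so mu(47) = (-1)^1 = -1


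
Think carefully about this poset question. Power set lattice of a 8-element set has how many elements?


Power set = 2^n.
2^8 = 256


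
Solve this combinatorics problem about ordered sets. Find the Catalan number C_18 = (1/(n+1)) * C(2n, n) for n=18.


C(n) = C(2n, n) / (n+1).
C(36, 18) = 9075135300
C(18) = 9075135300 / 19 = 477638700


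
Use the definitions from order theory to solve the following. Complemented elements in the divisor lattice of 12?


An element a is complemented if some b has a meet b = bottom, a join b = top.
a is complemented iff gcd(a, n/a)=1, i.e. a is a unitary divisor of 12.
Complemented elements: 1, 3, 4, 12
Count: 4


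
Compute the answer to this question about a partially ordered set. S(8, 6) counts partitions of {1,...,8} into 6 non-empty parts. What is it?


S(n,k) = k*S(n-1,k) + S(n-1,k-1).
S(7,6) = 21, S(7,5) = 140
S(8,6) = 6*21 + 140 = 126 + 140
S(8,6) = 266


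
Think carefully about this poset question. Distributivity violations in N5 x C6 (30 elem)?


Distributive law: a ^ (b v c) = (a ^ b) v (a ^ c).
Check all 30^3 = 27000 ordered triples (a,b,c).
  e.g. a=(b,0), b=(a,0), c=(c,0): lhs=(b,0) != rhs=(a,0)
  e.g. a=(b,0), b=(a,0), c=(c,1): lhs=(b,0) != rhs=(a,0)
Total violating triples: 432


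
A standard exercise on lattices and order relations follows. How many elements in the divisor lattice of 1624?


Divisors of 1624: [1, 2, 4, 7, 8, 14, 28, 29, 56, 58, 116, 203, 232, 406, 812, 1624]
Count: 16


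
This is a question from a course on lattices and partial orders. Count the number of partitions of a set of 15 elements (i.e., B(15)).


B(n) = number of set partitions of an n-element set.
B(n) satisfies the recurrence: B(n+1) = sum_k C(n,k)*B(k).
B(15) = 1382958545


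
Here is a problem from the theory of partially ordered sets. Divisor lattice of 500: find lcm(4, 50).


In a divisor lattice, join = lcm (least common multiple).
gcd(4,50) = 2
lcm(4,50) = 4*50/gcd = 200/2 = 100


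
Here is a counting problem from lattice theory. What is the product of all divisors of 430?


Divisors of 430: [1, 2, 5, 10, 43, 86, 215, 430]
Product = n^(d(n)/2) = 430^(8/2)
Product = 34188010000


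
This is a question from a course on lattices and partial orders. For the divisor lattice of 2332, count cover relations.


A cover relation a -< b holds when a < b with no c strictly between.
Cover relations:
  1 -< 2
  1 -< 11
  1 -< 53
  2 -< 4
  2 -< 22
  2 -< 106
  4 -< 44
  4 -< 212
  ...12 more
Total: 20


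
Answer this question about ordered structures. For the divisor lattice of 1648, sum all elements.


sigma(n) = sum of divisors.
Divisors of 1648: [1, 2, 4, 8, 16, 103, 206, 412, 824, 1648]
Sum = 3224


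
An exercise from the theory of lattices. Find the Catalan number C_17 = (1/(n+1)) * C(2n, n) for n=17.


C(n) = C(2n, n) / (n+1).
C(34, 17) = 2333606220
C(17) = 2333606220 / 18 = 129644790


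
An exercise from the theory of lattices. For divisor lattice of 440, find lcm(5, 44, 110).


In a divisor lattice, join = lcm (least common multiple).
Compute lcm iteratively: start with first element, then lcm(current, next).
Elements: [5, 44, 110]
lcm(5,44) = 220
lcm(220,110) = 220
Final lcm = 220


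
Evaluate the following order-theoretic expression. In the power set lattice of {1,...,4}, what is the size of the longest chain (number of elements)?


A chain is a totally ordered subset; we count the number of elements in a maximum chain.
Compute, for each element x, the size of the longest chain ending at x:
  {}: 1
  {1}: 2
  {2}: 2
  {3}: 2
  {4}: 2
  {1,2}: 3
  ...
A maximum chain: {} < {1} < {1,2} < {1,2,3} < {1,2,3,4}
Number of elements in the longest chain: 5


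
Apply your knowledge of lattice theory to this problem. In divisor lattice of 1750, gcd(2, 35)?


Meet=gcd.
gcd(2,35)=1


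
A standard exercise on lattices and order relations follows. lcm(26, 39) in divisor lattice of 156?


Join=lcm.
gcd(26,39)=13
lcm=78


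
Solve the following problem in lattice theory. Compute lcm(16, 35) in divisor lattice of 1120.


In a divisor lattice, join = lcm (least common multiple).
gcd(16,35) = 1
lcm(16,35) = 16*35/gcd = 560/1 = 560


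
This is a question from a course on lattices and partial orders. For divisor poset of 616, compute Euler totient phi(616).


phi(n) = n * prod_{p|n} (1 - 1/p).
Prime divisors of 616: [2, 7, 11]
phi(616) = 616 * (1 - 1/2) * (1 - 1/7) * (1 - 1/11)
phi(616) = 240


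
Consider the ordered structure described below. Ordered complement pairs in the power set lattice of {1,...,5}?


Complement pair (a,b): a meet b = bottom, a join b = top.
Here: A intersect B = {} and A union B = {1,...,5}.
Pairs found: ({},{1,2,3,4,5}), ({1},{2,3,4,5}), ({2},{1,3,4,5}), ({3},{1,2,4,5}), ... (28 more)
Total ordered pairs: 32


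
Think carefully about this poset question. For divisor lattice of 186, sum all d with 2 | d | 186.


Interval [2,186] in divisors of 186: [2, 6, 62, 186]
Sum = 256


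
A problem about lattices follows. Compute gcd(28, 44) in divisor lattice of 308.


In a divisor lattice, meet = gcd (greatest common divisor).
By Euclidean algorithm or factoring: gcd(28,44) = 4


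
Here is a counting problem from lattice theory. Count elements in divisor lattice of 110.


Divisors of 110: [1, 2, 5, 10, 11, 22, 55, 110]
Count: 8


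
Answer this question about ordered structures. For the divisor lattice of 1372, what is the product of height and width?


Height = length of longest chain minus 1; width = size of largest antichain.
A maximum chain: 1 | 7 | 49 | 343 | 686 | 1372  (height 5).
A maximum antichain: {4, 14, 49}  (width 3).
Product = 5 * 3 = 15


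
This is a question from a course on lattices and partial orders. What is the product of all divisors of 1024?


Divisors of 1024: [1, 2, 4, 8, 16, 32, 64, 128, 256, 512, 1024]
Product = n^(d(n)/2) = 1024^(11/2)
Product = 36028797018963968


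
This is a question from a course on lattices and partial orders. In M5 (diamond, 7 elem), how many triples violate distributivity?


Distributive law: a ^ (b v c) = (a ^ b) v (a ^ c).
Check all 7^3 = 343 ordered triples (a,b,c).
  e.g. a=a1, b=a2, c=a3: lhs=a1 != rhs=0
  e.g. a=a1, b=a2, c=a4: lhs=a1 != rhs=0
Total violating triples: 60


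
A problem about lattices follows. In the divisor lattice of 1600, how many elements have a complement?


An element a is complemented if some b has a meet b = bottom, a join b = top.
a is complemented iff gcd(a, n/a)=1, i.e. a is a unitary divisor of 1600.
Complemented elements: 1, 25, 64, 1600
Count: 4


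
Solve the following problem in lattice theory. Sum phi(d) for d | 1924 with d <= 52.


Divisors of 1924 up to 52: [1, 2, 4, 13, 26, 37, 52]
phi values: [1, 1, 2, 12, 12, 36, 24]
Sum = 88


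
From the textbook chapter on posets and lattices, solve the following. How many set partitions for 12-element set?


B(n) = number of set partitions of an n-element set.
B(n) satisfies the recurrence: B(n+1) = sum_k C(n,k)*B(k).
B(12) = 4213597


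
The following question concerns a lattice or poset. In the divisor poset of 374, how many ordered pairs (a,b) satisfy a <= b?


The order relation is {(a,b) : a <= b}, reflexive so it includes (a,a).
Examples: (1,1), (1,11), (1,17), (1,187), (1,2), ...
Total ordered pairs: 27


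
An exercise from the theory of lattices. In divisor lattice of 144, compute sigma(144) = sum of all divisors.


sigma(n) = sum of divisors.
Divisors of 144: [1, 2, 3, 4, 6, 8, 9, 12, 16, 18, 24, 36, 48, 72, 144]
Sum = 403


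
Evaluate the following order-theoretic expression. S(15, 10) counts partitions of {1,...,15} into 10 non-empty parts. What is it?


S(n,k) = k*S(n-1,k) + S(n-1,k-1).
S(14,10) = 752752, S(14,9) = 5135130
S(15,10) = 10*752752 + 5135130 = 7527520 + 5135130
S(15,10) = 12662650


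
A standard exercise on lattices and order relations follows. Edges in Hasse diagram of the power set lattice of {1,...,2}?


A cover relation a -< b holds when a < b with no c strictly between.
Cover relations:
  {} -< {1}
  {} -< {2}
  {1} -< {1,2}
  {2} -< {1,2}
Total: 4


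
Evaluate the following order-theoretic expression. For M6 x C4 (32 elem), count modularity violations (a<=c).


Modular law: if a <= c then a v (b ^ c) = (a v b) ^ c.
Check all triples (a,b,c) with a <= c among 32 elements.
This lattice is modular (diamonds M_m and their chain-products are modular).
Total violating triples: 0


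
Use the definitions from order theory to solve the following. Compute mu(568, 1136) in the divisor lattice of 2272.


In a divisor lattice, mu(a,b) = mu(b/a) where mu is the classical Mobius function.
b/a = 1136/568 = 2
Prime factorization of 2: primes [2]
2 is squarefree with 1 prime factor(s), so mu(2) = (-1)^1 = -1


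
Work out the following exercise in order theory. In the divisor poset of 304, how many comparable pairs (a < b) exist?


A comparable pair {a,b} has a < b or b < a in the order.
Count unordered pairs where one element is strictly below the other.
Examples: {1,2}, {1,4}, {1,8}, {1,16}, ...
Total comparable pairs: 35


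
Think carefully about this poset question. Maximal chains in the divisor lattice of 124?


A maximal chain goes from the minimum element to a maximal element via cover relations.
Counting all min-to-max paths in the cover graph.
Total maximal chains: 3


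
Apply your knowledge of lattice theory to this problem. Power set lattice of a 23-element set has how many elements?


Power set = 2^n.
2^23 = 8388608


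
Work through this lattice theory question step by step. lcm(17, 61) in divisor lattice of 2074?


Join=lcm.
gcd(17,61)=1
lcm=1037


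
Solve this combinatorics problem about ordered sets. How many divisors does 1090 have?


Divisors of 1090: [1, 2, 5, 10, 109, 218, 545, 1090]
Count: 8


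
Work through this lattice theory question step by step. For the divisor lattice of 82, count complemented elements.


An element a is complemented if some b has a meet b = bottom, a join b = top.
a is complemented iff gcd(a, n/a)=1, i.e. a is a unitary divisor of 82.
Complemented elements: 1, 2, 41, 82
Count: 4


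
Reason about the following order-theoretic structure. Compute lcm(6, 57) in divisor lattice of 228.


In a divisor lattice, join = lcm (least common multiple).
gcd(6,57) = 3
lcm(6,57) = 6*57/gcd = 342/3 = 114


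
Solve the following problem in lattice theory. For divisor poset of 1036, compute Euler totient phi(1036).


phi(n) = n * prod_{p|n} (1 - 1/p).
Prime divisors of 1036: [2, 7, 37]
phi(1036) = 1036 * (1 - 1/2) * (1 - 1/7) * (1 - 1/37)
phi(1036) = 432


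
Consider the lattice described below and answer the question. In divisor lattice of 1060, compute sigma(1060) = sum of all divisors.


sigma(n) = sum of divisors.
Divisors of 1060: [1, 2, 4, 5, 10, 20, 53, 106, 212, 265, 530, 1060]
Sum = 2268


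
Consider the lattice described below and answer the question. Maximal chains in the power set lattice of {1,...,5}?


A maximal chain goes from the minimum element to a maximal element via cover relations.
Counting all min-to-max paths in the cover graph.
Total maximal chains: 120


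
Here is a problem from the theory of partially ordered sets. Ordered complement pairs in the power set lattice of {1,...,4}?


Complement pair (a,b): a meet b = bottom, a join b = top.
Here: A intersect B = {} and A union B = {1,...,4}.
Pairs found: ({},{1,2,3,4}), ({1},{2,3,4}), ({2},{1,3,4}), ({3},{1,2,4}), ... (12 more)
Total ordered pairs: 16


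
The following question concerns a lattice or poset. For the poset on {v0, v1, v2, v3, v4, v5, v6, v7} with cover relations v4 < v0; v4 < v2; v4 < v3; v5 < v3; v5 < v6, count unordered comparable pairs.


A comparable pair {a,b} has a < b or b < a in the order.
Count unordered pairs where one element is strictly below the other.
Examples: {v0,v4}, {v2,v4}, {v3,v4}, {v3,v5}, ...
Total comparable pairs: 5
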